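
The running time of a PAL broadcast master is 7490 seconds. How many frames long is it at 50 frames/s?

Frames = 7490 × 50 = 374500.

374500 frames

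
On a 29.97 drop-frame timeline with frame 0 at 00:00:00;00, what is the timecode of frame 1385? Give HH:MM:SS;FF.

00:00:46;05

Ten DF minutes hold 17982 frames, so frame 1385 lies in block 0 (frames 0–17981) with 1385 frames into that block.
The block's first minute is 1800 frames and the rest 1798 each; 1385 frames reaches minute 0, so 0 × 18 + 0 × 2 = 0 labels have been skipped so far.
Adding those back, label number 1385 + 0 = 1385 at 30 labels/s is 46 s + 5 f = 0 h 0 min 46 s frame 5, i.e. 00:00:46;05.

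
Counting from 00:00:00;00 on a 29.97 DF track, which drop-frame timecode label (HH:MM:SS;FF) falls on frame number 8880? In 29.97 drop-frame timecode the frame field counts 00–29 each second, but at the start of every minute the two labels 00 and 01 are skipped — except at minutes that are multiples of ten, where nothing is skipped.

Ten DF minutes hold 17982 frames, so frame 8880 lies in block 0 (frames 0–17981) with 8880 frames into that block.
The block's first minute is 1800 frames and the rest 1798 each; 8880 frames reaches minute 4, so 0 × 18 + 4 × 2 = 8 labels have been skipped so far.
Adding those back, label number 8880 + 8 = 8888 at 30 labels/s is 296 s + 8 f = 0 h 4 min 56 s frame 8, i.e. 00:04:56;08.

00:04:56;08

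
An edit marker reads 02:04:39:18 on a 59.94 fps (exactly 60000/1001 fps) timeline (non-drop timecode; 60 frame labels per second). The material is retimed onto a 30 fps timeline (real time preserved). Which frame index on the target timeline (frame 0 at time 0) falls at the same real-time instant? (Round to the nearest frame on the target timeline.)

Source frame index: (2×3600 + 4×60 + 39) × 60 + 18 = 448758.
Real time: 448758 / (60000/1001) = 74867793/10000 s.
Target frame: (74867793/10000) × (30) = 224603379/1000 ≈ 224603.379 → 224603.

frame 224603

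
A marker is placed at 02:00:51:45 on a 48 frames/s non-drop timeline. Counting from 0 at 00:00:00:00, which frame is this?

348093

Total seconds to the label: (2 × 3600 + 0 × 60 + 51) = 7251.
Frame index = 7251 × 48 + 45 = 348093.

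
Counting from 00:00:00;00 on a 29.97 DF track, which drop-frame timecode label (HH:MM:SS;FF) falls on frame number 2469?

Ten DF minutes hold 17982 frames, so frame 2469 lies in block 0 (frames 0–17981) with 2469 frames into that block.
The block's first minute is 1800 frames and the rest 1798 each; 2469 frames reaches minute 1, so 0 × 18 + 1 × 2 = 2 labels have been skipped so far.
Adding those back, label number 2469 + 2 = 2471 at 30 labels/s is 82 s + 11 f = 0 h 1 min 22 s frame 11, i.e. 00:01:22;11.

00:01:22;11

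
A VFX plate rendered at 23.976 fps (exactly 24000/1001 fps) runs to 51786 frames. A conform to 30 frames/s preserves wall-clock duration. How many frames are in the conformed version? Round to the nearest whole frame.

64797 frames

Frames at target rate = 51786 × (30) / (24000/1001) = 25918893/400 ≈ 64797.232.
Nearest whole frame: 64797.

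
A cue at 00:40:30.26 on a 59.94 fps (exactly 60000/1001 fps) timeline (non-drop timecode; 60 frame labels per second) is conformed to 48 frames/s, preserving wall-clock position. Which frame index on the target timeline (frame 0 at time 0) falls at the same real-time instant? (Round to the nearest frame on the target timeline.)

frame 116777

Source frame index: (0×3600 + 40×60 + 30) × 60 + 26 = 145826.
Real time: 145826 / (60000/1001) = 72985913/30000 s.
Target frame: (72985913/30000) × (48) = 72985913/625 ≈ 116777.461 → 116777.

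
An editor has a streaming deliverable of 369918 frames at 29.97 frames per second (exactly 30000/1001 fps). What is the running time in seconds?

12342.9306 seconds

Running time = 369918 / (30000/1001) = 12342.9306 s.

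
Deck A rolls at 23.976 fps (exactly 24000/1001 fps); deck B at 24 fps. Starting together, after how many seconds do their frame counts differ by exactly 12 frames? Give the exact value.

The gap grows by |24 − 24000/1001| = 24/1001 frames per second.
Time for a 12-frame gap: 12 ÷ (24/1001) = 500.5 s.

500.5 seconds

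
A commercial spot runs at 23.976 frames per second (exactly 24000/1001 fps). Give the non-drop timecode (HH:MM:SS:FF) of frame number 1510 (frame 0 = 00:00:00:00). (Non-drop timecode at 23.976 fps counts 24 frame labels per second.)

1510 ÷ 24 = 62 full seconds, remainder 22 frames.
62 s = 0 h 1 min 2 s.
Timecode: 00:01:02:22.

00:01:02:22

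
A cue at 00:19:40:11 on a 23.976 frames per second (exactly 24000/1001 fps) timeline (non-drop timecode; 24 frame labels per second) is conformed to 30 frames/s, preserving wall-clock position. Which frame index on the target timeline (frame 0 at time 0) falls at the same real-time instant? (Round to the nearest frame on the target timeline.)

frame 35449

Source frame index: (0×3600 + 19×60 + 40) × 24 + 11 = 28331.
Real time: 28331 / (24000/1001) = 28359331/24000 s.
Target frame: (28359331/24000) × (30) = 28359331/800 ≈ 35449.164 → 35449.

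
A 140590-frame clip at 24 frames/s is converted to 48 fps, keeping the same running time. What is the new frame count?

281180 frames

Target frames = source frames × (target rate / source rate) = 140590 × (48)/(24) = 140590 × 2 = 281180.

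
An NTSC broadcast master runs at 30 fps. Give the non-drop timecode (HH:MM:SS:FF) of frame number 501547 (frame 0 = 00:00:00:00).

04:38:38:07

501547 ÷ 30 = 16718 full seconds, remainder 7 frames.
16718 s = 4 h 38 min 38 s.
Timecode: 04:38:38:07.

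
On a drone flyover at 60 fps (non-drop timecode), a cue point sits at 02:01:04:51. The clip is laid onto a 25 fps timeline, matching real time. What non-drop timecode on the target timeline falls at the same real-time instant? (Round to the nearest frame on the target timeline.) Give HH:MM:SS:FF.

Source frame index: (2×3600 + 1×60 + 4) × 60 + 51 = 435891.
Real time: 435891 / (60) = 145297/20 s.
Target frame: (145297/20) × (25) = 726485/4 ≈ 181621.250 → 181621.
At 25 labels/s: frame 181621 → 02:01:04:21.

02:01:04:21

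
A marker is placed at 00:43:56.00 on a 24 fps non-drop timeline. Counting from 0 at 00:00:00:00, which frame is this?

frame 63264

Total seconds to the label: (0 × 3600 + 43 × 60 + 56) = 2636.
Frame index = 2636 × 24 + 0 = 63264.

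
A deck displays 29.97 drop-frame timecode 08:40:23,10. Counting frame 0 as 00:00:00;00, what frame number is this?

As if non-drop at 30 labels/s: (8 × 3600 + 40 × 60 + 23) × 30 + 10 = 936700.
Minute boundaries passed: 520; those not divisible by 10: 520 − 52 = 468; dropped labels = 2 × 468 = 936.
Actual frame index = 936700 − 936 = 935764.

935764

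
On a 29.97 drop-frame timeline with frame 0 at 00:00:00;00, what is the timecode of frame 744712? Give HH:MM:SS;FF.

Ten DF minutes hold 17982 frames, so frame 744712 lies in block 41 (frames 737262–755243) with 7450 frames into that block.
The block's first minute is 1800 frames and the rest 1798 each; 7450 frames reaches minute 4, so 41 × 18 + 4 × 2 = 746 labels have been skipped so far.
Adding those back, label number 744712 + 746 = 745458 at 30 labels/s is 24848 s + 18 f = 6 h 54 min 8 s frame 18, i.e. 06:54:08;18.

06:54:08;18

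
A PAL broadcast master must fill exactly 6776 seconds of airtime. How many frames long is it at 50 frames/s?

338800 frames

Frames = 6776 × 50 = 338800.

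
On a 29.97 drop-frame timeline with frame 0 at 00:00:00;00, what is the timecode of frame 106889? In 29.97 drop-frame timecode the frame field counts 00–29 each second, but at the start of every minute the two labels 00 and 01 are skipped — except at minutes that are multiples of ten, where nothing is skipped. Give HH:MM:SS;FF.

00:59:26;17

Ten DF minutes hold 17982 frames, so frame 106889 lies in block 5 (frames 89910–107891) with 16979 frames into that block.
The block's first minute is 1800 frames and the rest 1798 each; 16979 frames reaches minute 9, so 5 × 18 + 9 × 2 = 108 labels have been skipped so far.
Adding those back, label number 106889 + 108 = 106997 at 30 labels/s is 3566 s + 17 f = 0 h 59 min 26 s frame 17, i.e. 00:59:26;17.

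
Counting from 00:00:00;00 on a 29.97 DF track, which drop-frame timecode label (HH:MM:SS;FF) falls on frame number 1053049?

Ten DF minutes hold 17982 frames, so frame 1053049 lies in block 58 (frames 1042956–1060937) with 10093 frames into that block.
The block's first minute is 1800 frames and the rest 1798 each; 10093 frames reaches minute 5, so 58 × 18 + 5 × 2 = 1054 labels have been skipped so far.
Adding those back, label number 1053049 + 1054 = 1054103 at 30 labels/s is 35136 s + 23 f = 9 h 45 min 36 s frame 23, i.e. 09:45:36;23.

09:45:36;23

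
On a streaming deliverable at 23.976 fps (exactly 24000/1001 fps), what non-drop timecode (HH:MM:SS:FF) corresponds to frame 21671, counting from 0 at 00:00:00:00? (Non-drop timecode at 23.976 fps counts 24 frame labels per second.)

21671 ÷ 24 = 902 full seconds, remainder 23 frames.
902 s = 0 h 15 min 2 s.
Timecode: 00:15:02:23.

00:15:02:23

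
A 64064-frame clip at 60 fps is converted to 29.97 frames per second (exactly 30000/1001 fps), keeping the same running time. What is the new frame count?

Target frames = source frames × (target rate / source rate) = 64064 × (30000/1001)/(60) = 64064 × 500/1001 = 32000.

32000 frames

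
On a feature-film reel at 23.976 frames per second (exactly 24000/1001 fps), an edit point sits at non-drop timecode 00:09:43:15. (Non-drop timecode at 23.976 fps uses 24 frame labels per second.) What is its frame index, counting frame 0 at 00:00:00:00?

frame 14007

Total seconds to the label: (0 × 3600 + 9 × 60 + 43) = 583.
Frame index = 583 × 24 + 15 = 14007.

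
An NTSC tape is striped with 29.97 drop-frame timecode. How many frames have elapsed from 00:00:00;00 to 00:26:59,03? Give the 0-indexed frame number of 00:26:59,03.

Complete 10-minute blocks: 2, each 17982 frames → 35964.
Remaining 6 whole minutes in the current block: 1800 + 5 × 1798 = 10790 frames.
Within the current minute: 59 × 30 + 3 − 2 = 1771 (labels ;00/;01 skipped at this minute). Total = 35964 + 10790 + 1771 = 48525.

48525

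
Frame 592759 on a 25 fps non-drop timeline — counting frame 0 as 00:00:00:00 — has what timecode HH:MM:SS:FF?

06:35:10:09

592759 ÷ 25 = 23710 full seconds, remainder 9 frames.
23710 s = 6 h 35 min 10 s.
Timecode: 06:35:10:09.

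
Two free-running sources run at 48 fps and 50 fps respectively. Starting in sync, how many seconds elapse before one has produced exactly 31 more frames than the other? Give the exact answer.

15.5 seconds

The gap grows by |50 − 48| = 2 frames per second.
Time for a 31-frame gap: 31 ÷ (2) = 15.5 s.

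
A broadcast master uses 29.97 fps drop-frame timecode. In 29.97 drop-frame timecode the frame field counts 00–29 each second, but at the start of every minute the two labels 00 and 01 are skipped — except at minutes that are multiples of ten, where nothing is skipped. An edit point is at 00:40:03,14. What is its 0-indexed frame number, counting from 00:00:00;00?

Complete 10-minute blocks: 4, each 17982 frames → 71928.
Remaining 0 whole minutes in the current block: 0 frames.
Within the current minute: 3 × 30 + 14 = 104. Total = 71928 + 0 + 104 = 72032.

72032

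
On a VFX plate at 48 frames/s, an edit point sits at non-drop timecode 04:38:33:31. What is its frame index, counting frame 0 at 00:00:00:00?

Total seconds to the label: (4 × 3600 + 38 × 60 + 33) = 16713.
Frame index = 16713 × 48 + 31 = 802255.

802255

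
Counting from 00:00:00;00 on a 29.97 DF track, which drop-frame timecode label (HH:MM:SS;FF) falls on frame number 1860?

Ten DF minutes hold 17982 frames, so frame 1860 lies in block 0 (frames 0–17981) with 1860 frames into that block.
The block's first minute is 1800 frames and the rest 1798 each; 1860 frames reaches minute 1, so 0 × 18 + 1 × 2 = 2 labels have been skipped so far.
Adding those back, label number 1860 + 2 = 1862 at 30 labels/s is 62 s + 2 f = 0 h 1 min 2 s frame 2, i.e. 00:01:02;02.

00:01:02;02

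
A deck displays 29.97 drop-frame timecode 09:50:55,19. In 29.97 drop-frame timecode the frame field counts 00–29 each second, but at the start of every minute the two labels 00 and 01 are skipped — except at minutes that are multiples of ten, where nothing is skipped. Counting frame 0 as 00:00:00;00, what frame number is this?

Complete 10-minute blocks: 59, each 17982 frames → 1060938.
Remaining 0 whole minutes in the current block: 0 frames.
Within the current minute: 55 × 30 + 19 = 1669. Total = 1060938 + 0 + 1669 = 1062607.

1062607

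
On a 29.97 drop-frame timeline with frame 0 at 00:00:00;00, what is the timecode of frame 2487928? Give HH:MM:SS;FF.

23:03:33;28

Ten DF minutes hold 17982 frames, so frame 2487928 lies in block 138 (frames 2481516–2499497) with 6412 frames into that block.
The block's first minute is 1800 frames and the rest 1798 each; 6412 frames reaches minute 3, so 138 × 18 + 3 × 2 = 2490 labels have been skipped so far.
Adding those back, label number 2487928 + 2490 = 2490418 at 30 labels/s is 83013 s + 28 f = 23 h 3 min 33 s frame 28, i.e. 23:03:33;28.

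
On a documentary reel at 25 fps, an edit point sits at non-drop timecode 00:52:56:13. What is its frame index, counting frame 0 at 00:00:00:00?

frame 79413

Total seconds to the label: (0 × 3600 + 52 × 60 + 56) = 3176.
Frame index = 3176 × 25 + 13 = 79413.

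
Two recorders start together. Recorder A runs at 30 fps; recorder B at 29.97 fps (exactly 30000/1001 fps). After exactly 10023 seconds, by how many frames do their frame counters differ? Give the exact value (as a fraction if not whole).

A emits 30 × 10023 = 300690 frames; B emits 30000/1001 × 10023 = 23130000/77.
Difference = 23130/77 frames (≈ 300.3896); B is behind A.

23130/77 frames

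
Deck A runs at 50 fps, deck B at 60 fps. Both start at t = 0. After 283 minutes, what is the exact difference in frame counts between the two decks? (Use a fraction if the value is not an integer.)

169800 frames

283 min = 16980 s.
A emits 50 × 16980 = 849000 frames; B emits 60 × 16980 = 1018800.
Difference = 169800 frames; B is ahead of A.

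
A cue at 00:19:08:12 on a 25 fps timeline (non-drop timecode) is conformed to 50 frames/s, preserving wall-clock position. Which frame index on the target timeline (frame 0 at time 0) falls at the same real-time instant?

Source frame index: (0×3600 + 19×60 + 8) × 25 + 12 = 28712.
Real time: 28712 / (25) = 28712/25 s.
Target frame: (28712/25) × (50) = 57424.

frame 57424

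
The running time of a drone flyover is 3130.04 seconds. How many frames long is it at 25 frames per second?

78251 frames

Frames = 3130.04 × 25 = 78251.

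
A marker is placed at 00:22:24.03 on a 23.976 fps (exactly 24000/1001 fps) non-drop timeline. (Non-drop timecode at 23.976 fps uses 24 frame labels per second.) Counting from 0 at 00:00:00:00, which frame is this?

frame 32259

Total seconds to the label: (0 × 3600 + 22 × 60 + 24) = 1344.
Frame index = 1344 × 24 + 3 = 32259.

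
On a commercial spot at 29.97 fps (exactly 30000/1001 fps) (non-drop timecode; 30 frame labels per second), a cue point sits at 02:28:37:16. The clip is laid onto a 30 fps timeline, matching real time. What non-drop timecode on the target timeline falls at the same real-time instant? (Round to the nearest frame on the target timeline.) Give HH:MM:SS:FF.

02:28:46:14

Source frame index: (2×3600 + 28×60 + 37) × 30 + 16 = 267526.
Real time: 267526 / (30000/1001) = 133896763/15000 s.
Target frame: (133896763/15000) × (30) = 133896763/500 ≈ 267793.526 → 267794.
At 30 labels/s: frame 267794 → 02:28:46:14.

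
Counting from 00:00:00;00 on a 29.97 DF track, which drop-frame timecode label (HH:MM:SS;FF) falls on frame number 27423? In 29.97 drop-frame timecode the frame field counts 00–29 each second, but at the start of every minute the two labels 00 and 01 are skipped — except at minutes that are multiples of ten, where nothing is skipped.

Ten DF minutes hold 17982 frames, so frame 27423 lies in block 1 (frames 17982–35963) with 9441 frames into that block.
The block's first minute is 1800 frames and the rest 1798 each; 9441 frames reaches minute 5, so 1 × 18 + 5 × 2 = 28 labels have been skipped so far.
Adding those back, label number 27423 + 28 = 27451 at 30 labels/s is 915 s + 1 f = 0 h 15 min 15 s frame 1, i.e. 00:15:15;01.

00:15:15;01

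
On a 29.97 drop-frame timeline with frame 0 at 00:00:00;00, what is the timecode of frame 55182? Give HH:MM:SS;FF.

00:30:41;06

Ten DF minutes hold 17982 frames, so frame 55182 lies in block 3 (frames 53946–71927) with 1236 frames into that block.
The block's first minute is 1800 frames and the rest 1798 each; 1236 frames reaches minute 0, so 3 × 18 + 0 × 2 = 54 labels have been skipped so far.
Adding those back, label number 55182 + 54 = 55236 at 30 labels/s is 1841 s + 6 f = 0 h 30 min 41 s frame 6, i.e. 00:30:41;06.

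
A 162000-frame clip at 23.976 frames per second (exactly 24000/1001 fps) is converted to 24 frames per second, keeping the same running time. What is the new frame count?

Target frames = source frames × (target rate / source rate) = 162000 × (24)/(24000/1001) = 162000 × 1001/1000 = 162162.

162162 frames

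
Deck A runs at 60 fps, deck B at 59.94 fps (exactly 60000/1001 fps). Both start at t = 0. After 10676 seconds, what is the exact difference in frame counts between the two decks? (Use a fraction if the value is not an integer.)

A emits 60 × 10676 = 640560 frames; B emits 60000/1001 × 10676 = 640560000/1001.
Difference = 640560/1001 frames (≈ 639.9201); B is behind A.

640560/1001 frames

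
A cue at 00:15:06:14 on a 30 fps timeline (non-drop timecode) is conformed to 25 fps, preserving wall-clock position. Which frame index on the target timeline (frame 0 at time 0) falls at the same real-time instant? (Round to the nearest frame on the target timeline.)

frame 22662

Source frame index: (0×3600 + 15×60 + 6) × 30 + 14 = 27194.
Real time: 27194 / (30) = 13597/15 s.
Target frame: (13597/15) × (25) = 67985/3 ≈ 22661.667 → 22662.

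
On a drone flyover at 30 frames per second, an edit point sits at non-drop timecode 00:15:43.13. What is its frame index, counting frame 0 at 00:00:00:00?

frame 28303

Total seconds to the label: (0 × 3600 + 15 × 60 + 43) = 943.
Frame index = 943 × 30 + 13 = 28303.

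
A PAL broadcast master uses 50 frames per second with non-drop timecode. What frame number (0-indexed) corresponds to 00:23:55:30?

Total seconds to the label: (0 × 3600 + 23 × 60 + 55) = 1435.
Frame index = 1435 × 50 + 30 = 71780.

frame 71780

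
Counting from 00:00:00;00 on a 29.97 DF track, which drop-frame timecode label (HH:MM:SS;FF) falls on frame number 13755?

Each 10-minute DF block holds 10 × 60 × 30 − 9 × 2 = 17982 frames. 13755 ÷ 17982 → 0 full blocks, remainder 13755.
Within the partial block the first minute is 1800 frames and each further minute 1798, so 7 further minute boundaries passed. Total skipped labels = 18 × 0 + 2 × 7 = 14.
Non-drop label index = 13755 + 14 = 13769; at 30 labels/s that is 00:07:38:29, i.e. DF 00:07:38;29.

00:07:38;29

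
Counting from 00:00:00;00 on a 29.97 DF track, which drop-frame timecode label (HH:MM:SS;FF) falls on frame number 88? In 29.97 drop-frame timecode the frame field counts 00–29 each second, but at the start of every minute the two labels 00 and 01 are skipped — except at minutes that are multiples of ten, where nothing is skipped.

Each 10-minute DF block holds 10 × 60 × 30 − 9 × 2 = 17982 frames. 88 ÷ 17982 → 0 full blocks, remainder 88.
Within the partial block the first minute is 1800 frames and each further minute 1798, so 0 further minute boundaries passed. Total skipped labels = 18 × 0 + 2 × 0 = 0.
Non-drop label index = 88 + 0 = 88; at 30 labels/s that is 00:00:02:28, i.e. DF 00:00:02;28.

00:00:02;28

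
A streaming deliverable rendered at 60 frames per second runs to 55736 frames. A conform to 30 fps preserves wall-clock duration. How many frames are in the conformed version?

27868 frames

Target frames = source frames × (target rate / source rate) = 55736 × (30)/(60) = 55736 × 1/2 = 27868.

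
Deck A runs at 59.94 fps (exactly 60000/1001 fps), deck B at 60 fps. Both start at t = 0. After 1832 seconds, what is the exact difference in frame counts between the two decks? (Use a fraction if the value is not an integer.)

A emits 60000/1001 × 1832 = 109920000/1001 frames; B emits 60 × 1832 = 109920.
Difference = 109920/1001 frames (≈ 109.8102); B is ahead of A.

109920/1001 frames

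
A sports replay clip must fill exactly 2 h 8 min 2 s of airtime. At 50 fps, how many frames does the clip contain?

2 h 8 min 2 s = 7682 s.
Frames = 7682 × 50 = 384100.

384100 frames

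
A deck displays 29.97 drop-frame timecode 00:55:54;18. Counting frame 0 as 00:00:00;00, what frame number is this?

As if non-drop at 30 labels/s: (0 × 3600 + 55 × 60 + 54) × 30 + 18 = 100638.
Minute boundaries passed: 55; those not divisible by 10: 55 − 5 = 50; dropped labels = 2 × 50 = 100.
Actual frame index = 100638 − 100 = 100538.

100538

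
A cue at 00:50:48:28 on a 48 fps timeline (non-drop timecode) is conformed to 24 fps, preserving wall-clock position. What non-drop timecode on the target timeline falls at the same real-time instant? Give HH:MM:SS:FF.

00:50:48:14

Source frame index: (0×3600 + 50×60 + 48) × 48 + 28 = 146332.
Real time: 146332 / (48) = 36583/12 s.
Target frame: (36583/12) × (24) = 73166.
At 24 labels/s: frame 73166 → 00:50:48:14.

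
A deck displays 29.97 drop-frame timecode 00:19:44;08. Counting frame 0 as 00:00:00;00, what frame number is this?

35492

Complete 10-minute blocks: 1, each 17982 frames → 17982.
Remaining 9 whole minutes in the current block: 1800 + 8 × 1798 = 16184 frames.
Within the current minute: 44 × 30 + 8 − 2 = 1326 (labels ;00/;01 skipped at this minute). Total = 17982 + 16184 + 1326 = 35492.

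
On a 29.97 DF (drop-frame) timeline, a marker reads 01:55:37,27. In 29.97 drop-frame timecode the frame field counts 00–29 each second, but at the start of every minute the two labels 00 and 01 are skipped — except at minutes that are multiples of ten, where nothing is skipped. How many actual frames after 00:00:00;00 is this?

207929

As if non-drop at 30 labels/s: (1 × 3600 + 55 × 60 + 37) × 30 + 27 = 208137.
Minute boundaries passed: 115; those not divisible by 10: 115 − 11 = 104; dropped labels = 2 × 104 = 208.
Actual frame index = 208137 − 208 = 207929.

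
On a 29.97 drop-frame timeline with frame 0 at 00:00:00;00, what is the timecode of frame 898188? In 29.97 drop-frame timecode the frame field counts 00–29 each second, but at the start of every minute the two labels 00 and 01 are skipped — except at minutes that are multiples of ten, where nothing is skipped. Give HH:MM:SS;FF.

08:19:29;18

Ten DF minutes hold 17982 frames, so frame 898188 lies in block 49 (frames 881118–899099) with 17070 frames into that block.
The block's first minute is 1800 frames and the rest 1798 each; 17070 frames reaches minute 9, so 49 × 18 + 9 × 2 = 900 labels have been skipped so far.
Adding those back, label number 898188 + 900 = 899088 at 30 labels/s is 29969 s + 18 f = 8 h 19 min 29 s frame 18, i.e. 08:19:29;18.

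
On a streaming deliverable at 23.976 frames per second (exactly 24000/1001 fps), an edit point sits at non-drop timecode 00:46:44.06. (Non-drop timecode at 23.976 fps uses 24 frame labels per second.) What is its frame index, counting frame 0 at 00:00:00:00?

Total seconds to the label: (0 × 3600 + 46 × 60 + 44) = 2804.
Frame index = 2804 × 24 + 6 = 67302.

67302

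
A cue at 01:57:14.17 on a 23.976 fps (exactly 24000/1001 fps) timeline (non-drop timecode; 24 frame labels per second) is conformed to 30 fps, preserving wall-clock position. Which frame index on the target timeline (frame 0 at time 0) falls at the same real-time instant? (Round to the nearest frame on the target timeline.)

Source frame index: (1×3600 + 57×60 + 14) × 24 + 17 = 168833.
Real time: 168833 / (24000/1001) = 169001833/24000 s.
Target frame: (169001833/24000) × (30) = 169001833/800 ≈ 211252.291 → 211252.

frame 211252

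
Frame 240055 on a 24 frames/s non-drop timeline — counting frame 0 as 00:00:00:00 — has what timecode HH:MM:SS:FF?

240055 ÷ 24 = 10002 full seconds, remainder 7 frames.
10002 s = 2 h 46 min 42 s.
Timecode: 02:46:42:07.

02:46:42:07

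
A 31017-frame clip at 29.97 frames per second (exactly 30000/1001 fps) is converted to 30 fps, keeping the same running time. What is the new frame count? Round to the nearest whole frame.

31048 frames

Frames at target rate = 31017 × (30) / (30000/1001) = 31048017/1000 ≈ 31048.017.
Nearest whole frame: 31048.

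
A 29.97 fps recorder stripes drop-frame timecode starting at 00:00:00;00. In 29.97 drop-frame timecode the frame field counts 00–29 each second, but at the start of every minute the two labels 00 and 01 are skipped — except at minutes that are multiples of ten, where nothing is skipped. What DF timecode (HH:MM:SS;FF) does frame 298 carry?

00:00:09;28

Each 10-minute DF block holds 10 × 60 × 30 − 9 × 2 = 17982 frames. 298 ÷ 17982 → 0 full blocks, remainder 298.
Within the partial block the first minute is 1800 frames and each further minute 1798, so 0 further minute boundaries passed. Total skipped labels = 18 × 0 + 2 × 0 = 0.
Non-drop label index = 298 + 0 = 298; at 30 labels/s that is 00:00:09:28, i.e. DF 00:00:09;28.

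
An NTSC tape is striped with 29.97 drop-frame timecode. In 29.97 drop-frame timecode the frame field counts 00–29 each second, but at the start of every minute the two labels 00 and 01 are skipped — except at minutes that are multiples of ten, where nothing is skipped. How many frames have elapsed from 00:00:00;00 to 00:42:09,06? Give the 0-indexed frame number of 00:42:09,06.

Complete 10-minute blocks: 4, each 17982 frames → 71928.
Remaining 2 whole minutes in the current block: 1800 + 1 × 1798 = 3598 frames.
Within the current minute: 9 × 30 + 6 − 2 = 274 (labels ;00/;01 skipped at this minute). Total = 71928 + 3598 + 274 = 75800.

75800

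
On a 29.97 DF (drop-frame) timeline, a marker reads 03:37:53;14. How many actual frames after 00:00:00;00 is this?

Complete 10-minute blocks: 21, each 17982 frames → 377622.
Remaining 7 whole minutes in the current block: 1800 + 6 × 1798 = 12588 frames.
Within the current minute: 53 × 30 + 14 − 2 = 1602 (labels ;00/;01 skipped at this minute). Total = 377622 + 12588 + 1602 = 391812.

391812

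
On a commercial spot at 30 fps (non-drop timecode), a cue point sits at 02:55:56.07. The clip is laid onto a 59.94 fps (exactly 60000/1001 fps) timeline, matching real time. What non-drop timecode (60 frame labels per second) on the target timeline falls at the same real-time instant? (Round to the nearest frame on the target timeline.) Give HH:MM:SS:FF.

02:55:45:41

Source frame index: (2×3600 + 55×60 + 56) × 30 + 7 = 316687.
Real time: 316687 / (30) = 316687/30 s.
Target frame: (316687/30) × (60000/1001) = 90482000/143 ≈ 632741.259 → 632741.
At 60 labels/s: frame 632741 → 02:55:45:41.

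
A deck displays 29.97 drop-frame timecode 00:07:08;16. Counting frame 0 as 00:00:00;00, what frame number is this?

As if non-drop at 30 labels/s: (0 × 3600 + 7 × 60 + 8) × 30 + 16 = 12856.
Minute boundaries passed: 7; those not divisible by 10: 7 − 0 = 7; dropped labels = 2 × 7 = 14.
Actual frame index = 12856 − 14 = 12842.

12842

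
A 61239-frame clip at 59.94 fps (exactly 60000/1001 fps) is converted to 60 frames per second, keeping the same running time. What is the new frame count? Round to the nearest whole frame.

61300 frames

Frames at target rate = 61239 × (60) / (60000/1001) = 61300239/1000 ≈ 61300.239.
Nearest whole frame: 61300.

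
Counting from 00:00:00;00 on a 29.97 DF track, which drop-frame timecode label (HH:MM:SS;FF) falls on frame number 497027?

Ten DF minutes hold 17982 frames, so frame 497027 lies in block 27 (frames 485514–503495) with 11513 frames into that block.
The block's first minute is 1800 frames and the rest 1798 each; 11513 frames reaches minute 6, so 27 × 18 + 6 × 2 = 498 labels have been skipped so far.
Adding those back, label number 497027 + 498 = 497525 at 30 labels/s is 16584 s + 5 f = 4 h 36 min 24 s frame 5, i.e. 04:36:24;05.

04:36:24;05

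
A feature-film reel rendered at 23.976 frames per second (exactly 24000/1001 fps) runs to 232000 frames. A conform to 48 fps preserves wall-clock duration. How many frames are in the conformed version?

Target frames = source frames × (target rate / source rate) = 232000 × (48)/(24000/1001) = 232000 × 1001/500 = 464464.

464464 frames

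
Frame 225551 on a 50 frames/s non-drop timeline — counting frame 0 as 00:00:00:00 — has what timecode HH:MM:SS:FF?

225551 ÷ 50 = 4511 full seconds, remainder 1 frame.
4511 s = 1 h 15 min 11 s.
Timecode: 01:15:11:01.

01:15:11:01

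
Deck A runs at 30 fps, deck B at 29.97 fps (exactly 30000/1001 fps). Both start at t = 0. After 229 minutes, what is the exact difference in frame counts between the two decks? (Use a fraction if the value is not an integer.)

412200/1001 frames

229 min = 13740 s.
A emits 30 × 13740 = 412200 frames; B emits 30000/1001 × 13740 = 412200000/1001.
Difference = 412200/1001 frames (≈ 411.7882); B is behind A.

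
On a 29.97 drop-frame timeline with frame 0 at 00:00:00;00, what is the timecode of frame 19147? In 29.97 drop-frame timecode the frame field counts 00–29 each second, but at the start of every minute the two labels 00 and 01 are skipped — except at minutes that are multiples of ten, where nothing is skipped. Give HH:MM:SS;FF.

Each 10-minute DF block holds 10 × 60 × 30 − 9 × 2 = 17982 frames. 19147 ÷ 17982 → 1 full block, remainder 1165.
Within the partial block the first minute is 1800 frames and each further minute 1798, so 0 further minute boundaries passed. Total skipped labels = 18 × 1 + 2 × 0 = 18.
Non-drop label index = 19147 + 18 = 19165; at 30 labels/s that is 00:10:38:25, i.e. DF 00:10:38;25.

00:10:38;25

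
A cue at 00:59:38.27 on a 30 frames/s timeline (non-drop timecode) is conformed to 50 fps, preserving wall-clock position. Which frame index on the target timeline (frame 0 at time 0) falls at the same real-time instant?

frame 178945

Source frame index: (0×3600 + 59×60 + 38) × 30 + 27 = 107367.
Real time: 107367 / (30) = 35789/10 s.
Target frame: (35789/10) × (50) = 178945.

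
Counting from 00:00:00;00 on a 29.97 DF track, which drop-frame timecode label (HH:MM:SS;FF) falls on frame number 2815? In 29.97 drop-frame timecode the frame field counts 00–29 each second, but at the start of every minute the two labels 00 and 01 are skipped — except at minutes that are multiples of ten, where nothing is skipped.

Each 10-minute DF block holds 10 × 60 × 30 − 9 × 2 = 17982 frames. 2815 ÷ 17982 → 0 full blocks, remainder 2815.
Within the partial block the first minute is 1800 frames and each further minute 1798, so 1 further minute boundary passed. Total skipped labels = 18 × 0 + 2 × 1 = 2.
Non-drop label index = 2815 + 2 = 2817; at 30 labels/s that is 00:01:33:27, i.e. DF 00:01:33;27.

00:01:33;27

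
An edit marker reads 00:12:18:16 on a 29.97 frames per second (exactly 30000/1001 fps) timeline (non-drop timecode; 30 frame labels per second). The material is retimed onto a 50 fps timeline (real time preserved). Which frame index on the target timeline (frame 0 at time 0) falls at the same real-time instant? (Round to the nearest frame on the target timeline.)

Source frame index: (0×3600 + 12×60 + 18) × 30 + 16 = 22156.
Real time: 22156 / (30000/1001) = 5544539/7500 s.
Target frame: (5544539/7500) × (50) = 5544539/150 ≈ 36963.593 → 36964.

frame 36964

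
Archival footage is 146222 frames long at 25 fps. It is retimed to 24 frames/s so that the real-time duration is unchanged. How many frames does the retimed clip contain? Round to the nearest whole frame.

140373 frames

Frames at target rate = 146222 × (24) / (25) = 3509328/25 ≈ 140373.120.
Nearest whole frame: 140373.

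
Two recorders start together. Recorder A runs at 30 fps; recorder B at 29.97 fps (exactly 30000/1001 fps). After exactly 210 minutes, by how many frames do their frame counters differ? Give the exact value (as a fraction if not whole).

210 min = 12600 s.
A emits 30 × 12600 = 378000 frames; B emits 30000/1001 × 12600 = 54000000/143.
Difference = 54000/143 frames (≈ 377.6224); B is behind A.

54000/143 frames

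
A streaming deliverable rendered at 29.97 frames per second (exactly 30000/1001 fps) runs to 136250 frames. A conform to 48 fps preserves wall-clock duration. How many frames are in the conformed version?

218218 frames

Target frames = source frames × (target rate / source rate) = 136250 × (48)/(30000/1001) = 136250 × 1001/625 = 218218.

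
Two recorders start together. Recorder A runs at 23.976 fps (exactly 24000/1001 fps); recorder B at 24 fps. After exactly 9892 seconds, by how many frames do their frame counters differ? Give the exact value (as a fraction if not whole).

A emits 24000/1001 × 9892 = 237408000/1001 frames; B emits 24 × 9892 = 237408.
Difference = 237408/1001 frames (≈ 237.1708); B is ahead of A.

237408/1001 frames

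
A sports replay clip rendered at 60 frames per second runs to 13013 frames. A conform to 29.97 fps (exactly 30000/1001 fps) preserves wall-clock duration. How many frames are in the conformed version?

Target frames = source frames × (target rate / source rate) = 13013 × (30000/1001)/(60) = 13013 × 500/1001 = 6500.

6500 frames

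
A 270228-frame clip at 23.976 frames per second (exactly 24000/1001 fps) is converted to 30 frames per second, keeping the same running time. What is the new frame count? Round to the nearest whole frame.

338123 frames

Frames at target rate = 270228 × (30) / (24000/1001) = 67624557/200 ≈ 338122.785.
Nearest whole frame: 338123.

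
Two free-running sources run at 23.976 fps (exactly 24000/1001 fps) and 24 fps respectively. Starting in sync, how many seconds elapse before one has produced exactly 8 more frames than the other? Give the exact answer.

The gap grows by |24 − 24000/1001| = 24/1001 frames per second.
Time for a 8-frame gap: 8 ÷ (24/1001) = 1001/3 s.

1001/3 seconds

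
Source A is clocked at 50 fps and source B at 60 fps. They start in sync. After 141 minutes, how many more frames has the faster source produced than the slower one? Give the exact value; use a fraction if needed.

84600 frames

141 min = 8460 s.
A emits 50 × 8460 = 423000 frames; B emits 60 × 8460 = 507600.
Difference = 84600 frames; B is ahead of A.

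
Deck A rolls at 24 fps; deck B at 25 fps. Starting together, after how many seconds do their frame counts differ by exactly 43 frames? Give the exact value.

The gap grows by |25 − 24| = 1 frame per second.
Time for a 43-frame gap: 43 ÷ (1) = 43 s.

43 seconds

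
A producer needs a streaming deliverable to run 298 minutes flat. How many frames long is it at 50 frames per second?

298 min = 17880 s.
Frames = 17880 × 50 = 894000.

894000 frames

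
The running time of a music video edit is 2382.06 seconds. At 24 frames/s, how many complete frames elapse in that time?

Frames = 2382.06 × 24 = 1429236/25 ≈ 57169.4400.
Complete frames: 57169.

57169 frames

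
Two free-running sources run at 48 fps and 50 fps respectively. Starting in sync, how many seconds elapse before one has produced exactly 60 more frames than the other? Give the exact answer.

30 seconds

The gap grows by |50 − 48| = 2 frames per second.
Time for a 60-frame gap: 60 ÷ (2) = 30 s.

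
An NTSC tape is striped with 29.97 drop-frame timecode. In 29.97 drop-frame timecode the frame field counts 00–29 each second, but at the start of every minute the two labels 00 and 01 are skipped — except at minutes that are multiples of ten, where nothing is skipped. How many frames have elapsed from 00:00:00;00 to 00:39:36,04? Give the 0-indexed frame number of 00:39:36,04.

71212

Complete 10-minute blocks: 3, each 17982 frames → 53946.
Remaining 9 whole minutes in the current block: 1800 + 8 × 1798 = 16184 frames.
Within the current minute: 36 × 30 + 4 − 2 = 1082 (labels ;00/;01 skipped at this minute). Total = 53946 + 16184 + 1082 = 71212.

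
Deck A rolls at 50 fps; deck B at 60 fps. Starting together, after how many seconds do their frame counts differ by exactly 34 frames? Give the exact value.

The gap grows by |60 − 50| = 10 frames per second.
Time for a 34-frame gap: 34 ÷ (10) = 3.4 s.

3.4 seconds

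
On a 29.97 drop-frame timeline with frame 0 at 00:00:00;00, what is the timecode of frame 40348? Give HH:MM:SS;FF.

00:22:26;08

Each 10-minute DF block holds 10 × 60 × 30 − 9 × 2 = 17982 frames. 40348 ÷ 17982 → 2 full blocks, remainder 4384.
Within the partial block the first minute is 1800 frames and each further minute 1798, so 2 further minute boundaries passed. Total skipped labels = 18 × 2 + 2 × 2 = 40.
Non-drop label index = 40348 + 40 = 40388; at 30 labels/s that is 00:22:26:08, i.e. DF 00:22:26;08.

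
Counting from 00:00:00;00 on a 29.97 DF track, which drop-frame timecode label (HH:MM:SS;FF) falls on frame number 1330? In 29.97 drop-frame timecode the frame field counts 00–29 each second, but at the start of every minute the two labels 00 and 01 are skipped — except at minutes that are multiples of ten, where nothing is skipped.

00:00:44;10

Each 10-minute DF block holds 10 × 60 × 30 − 9 × 2 = 17982 frames. 1330 ÷ 17982 → 0 full blocks, remainder 1330.
Within the partial block the first minute is 1800 frames and each further minute 1798, so 0 further minute boundaries passed. Total skipped labels = 18 × 0 + 2 × 0 = 0.
Non-drop label index = 1330 + 0 = 1330; at 30 labels/s that is 00:00:44:10, i.e. DF 00:00:44;10.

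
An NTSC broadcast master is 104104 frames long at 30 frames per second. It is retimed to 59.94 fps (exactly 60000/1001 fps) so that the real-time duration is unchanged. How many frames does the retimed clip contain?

Target frames = source frames × (target rate / source rate) = 104104 × (60000/1001)/(30) = 104104 × 2000/1001 = 208000.

208000 frames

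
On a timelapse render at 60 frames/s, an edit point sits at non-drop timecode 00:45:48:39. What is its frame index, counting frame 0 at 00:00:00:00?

Total seconds to the label: (0 × 3600 + 45 × 60 + 48) = 2748.
Frame index = 2748 × 60 + 39 = 164919.

164919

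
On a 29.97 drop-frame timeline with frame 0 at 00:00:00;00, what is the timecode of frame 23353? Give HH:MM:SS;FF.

Each 10-minute DF block holds 10 × 60 × 30 − 9 × 2 = 17982 frames. 23353 ÷ 17982 → 1 full block, remainder 5371.
Within the partial block the first minute is 1800 frames and each further minute 1798, so 2 further minute boundaries passed. Total skipped labels = 18 × 1 + 2 × 2 = 22.
Non-drop label index = 23353 + 22 = 23375; at 30 labels/s that is 00:12:59:05, i.e. DF 00:12:59;05.

00:12:59;05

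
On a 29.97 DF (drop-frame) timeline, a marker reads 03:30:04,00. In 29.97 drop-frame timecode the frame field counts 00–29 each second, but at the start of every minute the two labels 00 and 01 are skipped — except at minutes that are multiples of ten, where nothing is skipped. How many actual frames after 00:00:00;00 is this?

377742

Complete 10-minute blocks: 21, each 17982 frames → 377622.
Remaining 0 whole minutes in the current block: 0 frames.
Within the current minute: 4 × 30 + 0 = 120. Total = 377622 + 0 + 120 = 377742.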